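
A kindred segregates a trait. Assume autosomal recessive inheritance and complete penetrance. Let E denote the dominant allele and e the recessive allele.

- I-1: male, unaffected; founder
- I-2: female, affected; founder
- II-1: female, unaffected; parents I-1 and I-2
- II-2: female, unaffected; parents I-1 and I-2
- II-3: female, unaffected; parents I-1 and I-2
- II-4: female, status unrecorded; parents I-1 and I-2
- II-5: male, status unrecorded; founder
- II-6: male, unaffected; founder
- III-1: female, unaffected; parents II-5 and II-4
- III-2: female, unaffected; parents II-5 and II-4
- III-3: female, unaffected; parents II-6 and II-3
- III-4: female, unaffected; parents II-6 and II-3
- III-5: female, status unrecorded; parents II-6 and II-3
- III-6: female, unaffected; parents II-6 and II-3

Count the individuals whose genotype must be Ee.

Obligate heterozygotes: II-1 is unaffected so carries E and received e from I-2 (ee), so II-1 is Ee; II-2 is unaffected so carries E and received e from I-2 (ee), so II-2 is Ee; II-3 is unaffected so carries E and received e from I-2 (ee), so II-3 is Ee.
Every other individual is either homozygous by phenotype or has at least one consistent homozygous assignment, so the count is 3.

3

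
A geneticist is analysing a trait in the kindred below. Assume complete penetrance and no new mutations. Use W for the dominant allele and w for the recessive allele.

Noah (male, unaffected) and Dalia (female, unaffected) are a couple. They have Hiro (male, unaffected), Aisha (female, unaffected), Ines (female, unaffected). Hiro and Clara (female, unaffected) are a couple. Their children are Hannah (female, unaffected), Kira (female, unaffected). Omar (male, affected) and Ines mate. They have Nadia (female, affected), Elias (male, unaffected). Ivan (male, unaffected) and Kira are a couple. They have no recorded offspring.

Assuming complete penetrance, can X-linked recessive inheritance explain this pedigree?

Yes

A consistent assignment under X-linked recessive exists: Noah X^W Y, Dalia X^W X^w, Hiro X^W Y, Aisha X^W X^W, Ines X^W X^w, Clara X^W X^W, Omar X^w Y, Hannah X^W X^W, Kira X^W X^W, Ivan X^W Y, Nadia X^w X^w, Elias X^W Y.
In this assignment every recorded phenotype matches its genotype and every non-founder's genotype is obtainable from its parents' genotypes, so the pedigree is consistent.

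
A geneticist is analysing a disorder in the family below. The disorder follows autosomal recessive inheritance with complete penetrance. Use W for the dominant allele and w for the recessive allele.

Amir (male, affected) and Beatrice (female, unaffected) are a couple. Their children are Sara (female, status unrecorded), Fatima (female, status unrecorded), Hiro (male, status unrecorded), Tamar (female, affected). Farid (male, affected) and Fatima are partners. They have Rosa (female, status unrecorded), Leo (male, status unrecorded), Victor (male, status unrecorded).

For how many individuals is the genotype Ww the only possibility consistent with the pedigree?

1

Obligate heterozygotes: Beatrice is unaffected so carries W and passed w to Tamar (ww), so Beatrice is Ww.
Every other individual is either homozygous by phenotype or has at least one consistent homozygous assignment, so the count is 1.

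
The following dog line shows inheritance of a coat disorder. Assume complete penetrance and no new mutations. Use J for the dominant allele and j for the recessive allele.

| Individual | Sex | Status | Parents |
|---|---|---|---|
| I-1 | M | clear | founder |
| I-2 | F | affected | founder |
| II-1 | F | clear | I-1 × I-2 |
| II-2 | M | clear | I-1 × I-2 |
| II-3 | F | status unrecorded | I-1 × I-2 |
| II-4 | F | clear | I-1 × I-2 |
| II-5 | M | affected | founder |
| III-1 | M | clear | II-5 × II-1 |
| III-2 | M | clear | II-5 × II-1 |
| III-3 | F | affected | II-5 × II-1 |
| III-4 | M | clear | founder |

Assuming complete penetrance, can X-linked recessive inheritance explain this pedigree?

Under X-linked recessive, II-2 (clear, male) cannot arise from I-1 (clear) × I-2 (affected).

No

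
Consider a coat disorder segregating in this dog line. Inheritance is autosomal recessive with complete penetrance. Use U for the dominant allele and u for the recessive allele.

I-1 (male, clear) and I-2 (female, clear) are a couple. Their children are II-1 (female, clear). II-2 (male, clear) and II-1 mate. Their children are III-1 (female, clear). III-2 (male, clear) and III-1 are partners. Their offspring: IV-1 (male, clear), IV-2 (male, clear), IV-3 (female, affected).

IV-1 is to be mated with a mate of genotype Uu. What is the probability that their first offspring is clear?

5/6

III-2 is clear so carries U and passed u to IV-3 (uu), so III-2 is Uu.
III-1 is clear so carries U and passed u to IV-3 (uu), so III-1 is Uu.
IV-1 is a clear offspring of III-2 (Uu) × III-1 (Uu), whose cross gives 1/4 UU : 1/2 Uu : 1/4 uu; conditioning on being clear, IV-1 is UU with probability 1/3, Uu with probability 2/3.
Summing over parental genotype combinations, P(offspring is clear) = 1/3·1 + 2/3·3/4 = 5/6.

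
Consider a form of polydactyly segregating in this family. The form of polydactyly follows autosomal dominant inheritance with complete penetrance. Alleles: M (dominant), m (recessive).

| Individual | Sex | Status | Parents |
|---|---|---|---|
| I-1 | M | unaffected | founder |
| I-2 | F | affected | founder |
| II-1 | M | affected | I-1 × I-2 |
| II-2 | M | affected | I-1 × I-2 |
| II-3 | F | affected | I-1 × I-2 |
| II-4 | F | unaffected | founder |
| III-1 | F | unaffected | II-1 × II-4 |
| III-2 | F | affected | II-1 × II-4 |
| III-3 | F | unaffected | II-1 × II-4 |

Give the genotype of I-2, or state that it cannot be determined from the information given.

I-2's phenotype allows MM or Mm, and no parent or child forces a single allele at both positions; consistent genotype assignments exist with I-2 as MM or Mm.

cannot be determined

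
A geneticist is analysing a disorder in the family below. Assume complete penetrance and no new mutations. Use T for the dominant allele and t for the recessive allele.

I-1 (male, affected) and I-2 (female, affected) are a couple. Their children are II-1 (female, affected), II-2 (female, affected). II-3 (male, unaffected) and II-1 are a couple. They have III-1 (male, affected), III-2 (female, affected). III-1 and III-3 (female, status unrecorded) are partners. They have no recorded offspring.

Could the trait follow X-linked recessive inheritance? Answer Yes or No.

No

Under X-linked recessive, III-2 (affected, female) cannot arise from II-3 (unaffected) × II-1 (affected).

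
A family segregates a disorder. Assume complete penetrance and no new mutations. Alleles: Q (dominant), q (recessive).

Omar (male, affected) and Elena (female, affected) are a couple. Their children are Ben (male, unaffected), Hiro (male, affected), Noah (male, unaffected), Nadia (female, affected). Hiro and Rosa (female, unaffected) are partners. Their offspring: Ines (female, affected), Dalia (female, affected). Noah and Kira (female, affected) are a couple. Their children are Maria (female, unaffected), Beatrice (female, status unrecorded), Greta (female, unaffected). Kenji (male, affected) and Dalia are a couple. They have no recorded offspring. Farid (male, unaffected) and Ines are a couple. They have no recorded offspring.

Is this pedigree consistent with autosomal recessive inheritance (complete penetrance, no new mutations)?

No

Under autosomal recessive, Ben (unaffected, male) cannot arise from Omar (affected) × Elena (affected).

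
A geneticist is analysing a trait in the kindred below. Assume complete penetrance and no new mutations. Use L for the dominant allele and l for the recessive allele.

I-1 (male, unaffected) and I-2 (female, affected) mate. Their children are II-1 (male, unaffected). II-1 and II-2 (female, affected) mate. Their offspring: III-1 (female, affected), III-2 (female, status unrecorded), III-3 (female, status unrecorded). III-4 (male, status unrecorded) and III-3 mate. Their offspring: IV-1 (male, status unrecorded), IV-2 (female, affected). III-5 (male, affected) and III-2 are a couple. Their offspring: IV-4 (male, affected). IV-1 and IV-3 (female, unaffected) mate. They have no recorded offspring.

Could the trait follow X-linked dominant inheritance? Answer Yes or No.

Yes

A consistent assignment under X-linked dominant exists: I-1 X^l Y, I-2 X^L X^l, II-1 X^l Y, II-2 X^L X^L, III-1 X^L X^l, III-2 X^L X^l, III-3 X^L X^l, III-4 X^L Y, III-5 X^L Y, IV-1 X^L Y, IV-2 X^L X^L, IV-3 X^l X^l, IV-4 X^L Y.
In this assignment every recorded phenotype matches its genotype and every non-founder's genotype is obtainable from its parents' genotypes, so the pedigree is consistent.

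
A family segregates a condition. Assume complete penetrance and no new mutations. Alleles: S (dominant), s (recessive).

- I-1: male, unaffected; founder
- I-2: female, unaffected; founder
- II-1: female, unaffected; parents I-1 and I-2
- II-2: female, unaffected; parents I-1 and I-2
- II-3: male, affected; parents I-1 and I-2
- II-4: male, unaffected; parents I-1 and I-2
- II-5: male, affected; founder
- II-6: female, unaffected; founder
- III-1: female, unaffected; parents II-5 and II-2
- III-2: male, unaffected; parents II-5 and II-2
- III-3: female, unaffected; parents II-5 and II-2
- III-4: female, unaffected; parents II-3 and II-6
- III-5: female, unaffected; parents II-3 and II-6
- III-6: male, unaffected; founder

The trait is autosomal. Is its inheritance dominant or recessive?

I-1 and I-2 are both unaffected yet have an affected child II-3. Under dominance, an affected child requires at least one affected parent, so the trait cannot be dominant.

recessive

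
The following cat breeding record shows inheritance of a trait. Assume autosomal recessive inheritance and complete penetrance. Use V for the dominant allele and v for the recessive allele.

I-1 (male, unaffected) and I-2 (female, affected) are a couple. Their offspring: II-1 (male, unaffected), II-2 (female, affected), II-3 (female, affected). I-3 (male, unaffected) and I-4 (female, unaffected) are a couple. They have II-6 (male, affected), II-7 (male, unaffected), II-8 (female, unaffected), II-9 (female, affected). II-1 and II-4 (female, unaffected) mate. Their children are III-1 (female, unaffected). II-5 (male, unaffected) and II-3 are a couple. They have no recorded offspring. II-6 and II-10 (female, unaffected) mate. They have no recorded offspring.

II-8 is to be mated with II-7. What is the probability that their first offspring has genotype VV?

4/9

I-3 is unaffected so carries V and passed v to II-6 (vv), so I-3 is Vv.
I-4 is unaffected so carries V and passed v to II-6 (vv), so I-4 is Vv.
II-8 is an unaffected offspring of I-3 (Vv) × I-4 (Vv), whose cross gives 1/4 VV : 1/2 Vv : 1/4 vv; conditioning on being unaffected, II-8 is VV with probability 1/3, Vv with probability 2/3.
II-7 is an unaffected offspring of I-3 (Vv) × I-4 (Vv), whose cross gives 1/4 VV : 1/2 Vv : 1/4 vv; conditioning on being unaffected, II-7 is VV with probability 1/3, Vv with probability 2/3.
Summing over parental genotype combinations, P(offspring has genotype VV) = 1/9·1 + 2/9·1/2 + 2/9·1/2 + 4/9·1/4 = 4/9.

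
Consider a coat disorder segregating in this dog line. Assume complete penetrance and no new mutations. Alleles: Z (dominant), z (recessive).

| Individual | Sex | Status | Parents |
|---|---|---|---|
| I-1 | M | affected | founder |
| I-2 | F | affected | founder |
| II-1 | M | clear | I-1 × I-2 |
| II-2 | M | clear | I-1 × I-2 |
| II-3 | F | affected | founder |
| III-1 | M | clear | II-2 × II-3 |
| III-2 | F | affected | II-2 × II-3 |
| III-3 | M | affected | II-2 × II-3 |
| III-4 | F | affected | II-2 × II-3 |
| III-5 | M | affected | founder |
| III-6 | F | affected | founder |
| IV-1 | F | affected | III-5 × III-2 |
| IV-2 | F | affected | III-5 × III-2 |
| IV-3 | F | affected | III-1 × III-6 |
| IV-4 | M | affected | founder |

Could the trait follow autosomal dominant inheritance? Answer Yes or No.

A consistent assignment under autosomal dominant exists: I-1 Zz, I-2 Zz, II-1 zz, II-2 zz, II-3 Zz, III-1 zz, III-2 Zz, III-3 Zz, III-4 Zz, III-5 ZZ, III-6 ZZ, IV-1 ZZ, IV-2 ZZ, IV-3 Zz, IV-4 ZZ.
In this assignment every recorded phenotype matches its genotype and every non-founder's genotype is obtainable from its parents' genotypes, so the pedigree is consistent.

Yes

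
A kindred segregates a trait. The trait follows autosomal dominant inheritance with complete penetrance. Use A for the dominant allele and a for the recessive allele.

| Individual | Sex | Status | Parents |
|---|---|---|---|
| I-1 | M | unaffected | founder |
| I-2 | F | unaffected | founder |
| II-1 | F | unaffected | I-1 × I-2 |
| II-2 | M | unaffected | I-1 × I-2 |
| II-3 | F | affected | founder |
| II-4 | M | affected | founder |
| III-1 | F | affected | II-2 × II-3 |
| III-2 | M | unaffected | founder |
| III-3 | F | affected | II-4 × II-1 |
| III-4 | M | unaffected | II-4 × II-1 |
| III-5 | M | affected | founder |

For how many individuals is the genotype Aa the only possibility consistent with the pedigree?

Obligate heterozygotes: II-4 is affected so carries A and passed a to III-4 (aa), so II-4 is Aa; III-1 is affected so carries A and received a from II-2 (aa), so III-1 is Aa; III-3 is affected so carries A and received a from II-1 (aa), so III-3 is Aa.
Every other individual is either homozygous by phenotype or has at least one consistent homozygous assignment, so the count is 3.

3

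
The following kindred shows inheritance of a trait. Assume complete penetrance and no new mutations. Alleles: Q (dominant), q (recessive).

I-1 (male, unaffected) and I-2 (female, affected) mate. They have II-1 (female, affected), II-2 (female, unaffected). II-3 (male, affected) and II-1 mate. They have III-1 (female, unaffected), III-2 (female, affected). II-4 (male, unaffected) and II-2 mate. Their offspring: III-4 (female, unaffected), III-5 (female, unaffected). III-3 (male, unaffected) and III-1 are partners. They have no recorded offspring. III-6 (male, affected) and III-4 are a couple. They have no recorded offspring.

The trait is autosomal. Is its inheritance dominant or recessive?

dominant

II-3 and II-1 are both affected yet have an unaffected child III-1. Under a recessive model two affected parents are homozygous and every child would be affected, so the trait cannot be recessive.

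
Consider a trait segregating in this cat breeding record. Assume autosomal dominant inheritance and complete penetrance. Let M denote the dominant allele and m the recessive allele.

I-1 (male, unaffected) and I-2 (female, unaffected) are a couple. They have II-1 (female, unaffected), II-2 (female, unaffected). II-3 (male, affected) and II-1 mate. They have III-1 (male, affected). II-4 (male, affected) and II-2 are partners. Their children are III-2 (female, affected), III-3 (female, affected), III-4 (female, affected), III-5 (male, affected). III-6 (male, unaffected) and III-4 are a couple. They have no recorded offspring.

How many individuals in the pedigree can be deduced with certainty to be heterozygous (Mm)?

Obligate heterozygotes: III-1 is affected so carries M and received m from II-1 (mm), so III-1 is Mm; III-2 is affected so carries M and received m from II-2 (mm), so III-2 is Mm; III-3 is affected so carries M and received m from II-2 (mm), so III-3 is Mm; III-4 is affected so carries M and received m from II-2 (mm), so III-4 is Mm; III-5 is affected so carries M and received m from II-2 (mm), so III-5 is Mm.
Every other individual is either homozygous by phenotype or has at least one consistent homozygous assignment, so the count is 5.

5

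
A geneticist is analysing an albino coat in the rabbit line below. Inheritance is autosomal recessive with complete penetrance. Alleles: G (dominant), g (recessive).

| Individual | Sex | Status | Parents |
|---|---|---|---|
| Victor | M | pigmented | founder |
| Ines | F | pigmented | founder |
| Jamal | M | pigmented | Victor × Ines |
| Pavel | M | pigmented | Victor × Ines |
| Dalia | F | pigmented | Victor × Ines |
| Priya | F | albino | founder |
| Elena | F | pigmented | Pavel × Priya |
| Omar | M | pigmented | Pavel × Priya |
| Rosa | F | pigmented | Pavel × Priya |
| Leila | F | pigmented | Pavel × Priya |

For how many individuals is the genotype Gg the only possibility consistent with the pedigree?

4

Obligate heterozygotes: Elena is pigmented so carries G and received g from Priya (gg), so Elena is Gg; Omar is pigmented so carries G and received g from Priya (gg), so Omar is Gg; Rosa is pigmented so carries G and received g from Priya (gg), so Rosa is Gg; Leila is pigmented so carries G and received g from Priya (gg), so Leila is Gg.
Every other individual is either homozygous by phenotype or has at least one consistent homozygous assignment, so the count is 4.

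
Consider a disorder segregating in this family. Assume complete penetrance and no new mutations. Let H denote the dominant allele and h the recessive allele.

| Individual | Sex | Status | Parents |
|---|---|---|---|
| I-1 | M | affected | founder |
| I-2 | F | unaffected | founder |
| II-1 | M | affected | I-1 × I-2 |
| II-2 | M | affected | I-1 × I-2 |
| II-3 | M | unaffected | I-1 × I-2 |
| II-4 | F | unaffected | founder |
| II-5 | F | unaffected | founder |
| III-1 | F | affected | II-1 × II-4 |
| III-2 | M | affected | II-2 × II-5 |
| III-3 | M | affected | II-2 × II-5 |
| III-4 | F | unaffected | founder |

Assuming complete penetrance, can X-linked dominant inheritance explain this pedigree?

No

Under X-linked dominant, II-1 (affected, male) cannot arise from I-1 (affected) × I-2 (unaffected).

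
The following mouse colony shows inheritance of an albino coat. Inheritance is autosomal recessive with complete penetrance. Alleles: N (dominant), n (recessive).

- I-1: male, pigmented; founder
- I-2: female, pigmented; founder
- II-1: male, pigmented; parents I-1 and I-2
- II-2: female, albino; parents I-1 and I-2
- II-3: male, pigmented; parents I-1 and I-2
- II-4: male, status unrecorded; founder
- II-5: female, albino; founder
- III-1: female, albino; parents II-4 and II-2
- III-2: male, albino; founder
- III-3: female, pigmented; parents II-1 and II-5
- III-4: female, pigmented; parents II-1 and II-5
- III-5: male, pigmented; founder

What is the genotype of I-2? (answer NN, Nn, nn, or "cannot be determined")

Nn

From phenotype alone, I-2 is NN or Nn.
I-2 is pigmented so carries N and passed n to II-2 (nn), so I-2 is Nn.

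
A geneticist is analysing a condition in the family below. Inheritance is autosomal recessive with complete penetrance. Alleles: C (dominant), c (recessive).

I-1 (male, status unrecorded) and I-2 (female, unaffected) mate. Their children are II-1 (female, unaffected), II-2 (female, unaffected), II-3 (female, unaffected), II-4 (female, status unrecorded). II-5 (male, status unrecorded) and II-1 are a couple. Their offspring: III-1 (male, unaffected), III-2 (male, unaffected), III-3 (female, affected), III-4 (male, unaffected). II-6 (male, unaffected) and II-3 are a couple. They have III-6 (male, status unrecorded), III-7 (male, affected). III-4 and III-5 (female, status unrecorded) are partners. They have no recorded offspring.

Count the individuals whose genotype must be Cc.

3

Obligate heterozygotes: II-1 is unaffected so carries C and passed c to III-3 (cc), so II-1 is Cc; II-3 is unaffected so carries C and passed c to III-7 (cc), so II-3 is Cc; II-6 is unaffected so carries C and passed c to III-7 (cc), so II-6 is Cc.
Every other individual is either homozygous by phenotype or has at least one consistent homozygous assignment, so the count is 3.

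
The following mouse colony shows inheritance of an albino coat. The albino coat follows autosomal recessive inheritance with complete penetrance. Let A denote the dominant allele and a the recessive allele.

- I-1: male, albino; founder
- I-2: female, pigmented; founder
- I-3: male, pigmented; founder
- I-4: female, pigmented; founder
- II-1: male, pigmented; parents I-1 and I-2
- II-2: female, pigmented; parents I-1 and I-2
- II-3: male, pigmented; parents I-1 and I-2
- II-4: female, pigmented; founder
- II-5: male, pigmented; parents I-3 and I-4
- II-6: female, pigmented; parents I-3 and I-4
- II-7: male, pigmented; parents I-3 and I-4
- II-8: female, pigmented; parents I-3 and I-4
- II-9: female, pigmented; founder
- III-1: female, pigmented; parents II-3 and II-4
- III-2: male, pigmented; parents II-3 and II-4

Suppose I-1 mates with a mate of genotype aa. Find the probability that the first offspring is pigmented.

I-1 is albino, so I-1 is aa.
The cross gives 1 aa, so P(offspring is pigmented) = 0.

0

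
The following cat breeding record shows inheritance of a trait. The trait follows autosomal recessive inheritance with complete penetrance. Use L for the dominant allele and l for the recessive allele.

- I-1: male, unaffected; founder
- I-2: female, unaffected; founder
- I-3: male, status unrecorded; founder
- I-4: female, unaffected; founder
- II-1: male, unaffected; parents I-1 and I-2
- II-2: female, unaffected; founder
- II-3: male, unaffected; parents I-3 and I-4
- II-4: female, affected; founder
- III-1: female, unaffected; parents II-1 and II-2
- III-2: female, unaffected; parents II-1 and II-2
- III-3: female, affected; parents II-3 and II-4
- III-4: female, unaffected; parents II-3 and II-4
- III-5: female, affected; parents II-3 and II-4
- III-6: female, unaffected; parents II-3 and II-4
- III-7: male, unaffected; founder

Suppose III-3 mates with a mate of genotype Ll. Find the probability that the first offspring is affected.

III-3 is affected, so III-3 is ll.
The cross gives 1/2 Ll : 1/2 ll, so P(offspring is affected) = 1/2.

1/2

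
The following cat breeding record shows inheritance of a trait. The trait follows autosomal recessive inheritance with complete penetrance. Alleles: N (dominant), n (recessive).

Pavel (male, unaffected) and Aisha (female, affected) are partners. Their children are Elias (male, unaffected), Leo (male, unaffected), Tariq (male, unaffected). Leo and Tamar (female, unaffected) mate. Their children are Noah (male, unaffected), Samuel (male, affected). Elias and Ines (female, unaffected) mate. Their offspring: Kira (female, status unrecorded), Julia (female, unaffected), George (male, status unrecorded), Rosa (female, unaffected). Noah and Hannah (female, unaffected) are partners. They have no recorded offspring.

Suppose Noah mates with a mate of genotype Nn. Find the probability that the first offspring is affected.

1/6

Leo is unaffected so carries N and received n from Aisha (nn), so Leo is Nn.
Tamar is unaffected so carries N and passed n to Samuel (nn), so Tamar is Nn.
Noah is an unaffected offspring of Leo (Nn) × Tamar (Nn), whose cross gives 1/4 NN : 1/2 Nn : 1/4 nn; conditioning on being unaffected, Noah is NN with probability 1/3, Nn with probability 2/3.
Summing over parental genotype combinations, P(offspring is affected) = 2/3·1/4 = 1/6.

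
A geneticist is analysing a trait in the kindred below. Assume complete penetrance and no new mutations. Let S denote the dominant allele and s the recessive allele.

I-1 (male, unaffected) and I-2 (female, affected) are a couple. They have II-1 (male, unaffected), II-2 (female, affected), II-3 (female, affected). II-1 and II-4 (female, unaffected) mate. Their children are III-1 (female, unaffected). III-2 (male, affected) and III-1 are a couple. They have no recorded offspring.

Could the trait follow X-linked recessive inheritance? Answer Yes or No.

Under X-linked recessive, II-1 (unaffected, male) cannot arise from I-1 (unaffected) × I-2 (affected).

No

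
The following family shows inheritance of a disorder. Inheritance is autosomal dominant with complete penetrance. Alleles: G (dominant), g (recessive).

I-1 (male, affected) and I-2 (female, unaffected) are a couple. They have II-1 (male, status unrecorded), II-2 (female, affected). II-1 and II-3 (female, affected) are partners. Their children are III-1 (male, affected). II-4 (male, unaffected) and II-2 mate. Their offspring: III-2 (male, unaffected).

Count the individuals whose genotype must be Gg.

1

Obligate heterozygotes: II-2 is affected so carries G and received g from I-2 (gg), so II-2 is Gg.
Every other individual is either homozygous by phenotype or has at least one consistent homozygous assignment, so the count is 1.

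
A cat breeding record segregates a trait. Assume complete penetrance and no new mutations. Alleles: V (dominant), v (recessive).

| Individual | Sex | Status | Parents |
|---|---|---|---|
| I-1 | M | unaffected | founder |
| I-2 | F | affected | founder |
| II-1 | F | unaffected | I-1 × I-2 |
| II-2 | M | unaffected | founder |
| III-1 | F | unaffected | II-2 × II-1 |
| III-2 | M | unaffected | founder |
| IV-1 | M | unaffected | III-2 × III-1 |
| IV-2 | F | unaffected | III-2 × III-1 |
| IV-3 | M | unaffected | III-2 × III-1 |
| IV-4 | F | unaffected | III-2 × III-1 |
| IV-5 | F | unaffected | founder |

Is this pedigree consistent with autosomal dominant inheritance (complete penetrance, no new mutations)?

A consistent assignment under autosomal dominant exists: I-1 vv, I-2 Vv, II-1 vv, II-2 vv, III-1 vv, III-2 vv, IV-1 vv, IV-2 vv, IV-3 vv, IV-4 vv, IV-5 vv.
In this assignment every recorded phenotype matches its genotype and every non-founder's genotype is obtainable from its parents' genotypes, so the pedigree is consistent.

Yes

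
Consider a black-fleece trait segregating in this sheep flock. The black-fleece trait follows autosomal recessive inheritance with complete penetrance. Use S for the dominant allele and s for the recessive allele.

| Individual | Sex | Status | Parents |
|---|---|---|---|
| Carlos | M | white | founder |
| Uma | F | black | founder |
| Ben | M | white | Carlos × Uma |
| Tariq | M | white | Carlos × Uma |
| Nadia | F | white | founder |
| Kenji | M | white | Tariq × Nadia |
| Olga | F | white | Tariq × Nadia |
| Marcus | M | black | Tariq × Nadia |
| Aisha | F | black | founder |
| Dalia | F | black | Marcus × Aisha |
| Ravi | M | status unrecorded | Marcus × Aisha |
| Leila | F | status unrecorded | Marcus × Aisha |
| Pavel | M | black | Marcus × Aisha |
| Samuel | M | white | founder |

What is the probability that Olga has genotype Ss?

Tariq is white so carries S and received s from Uma (ss), so Tariq is Ss.
Nadia is white so carries S and passed s to Marcus (ss), so Nadia is Ss.
Their cross gives offspring ratios 1/4 SS : 1/2 Ss : 1/4 ss. Conditioning on Olga being white, P(Ss) = 1/2 / 3/4 = 2/3.

2/3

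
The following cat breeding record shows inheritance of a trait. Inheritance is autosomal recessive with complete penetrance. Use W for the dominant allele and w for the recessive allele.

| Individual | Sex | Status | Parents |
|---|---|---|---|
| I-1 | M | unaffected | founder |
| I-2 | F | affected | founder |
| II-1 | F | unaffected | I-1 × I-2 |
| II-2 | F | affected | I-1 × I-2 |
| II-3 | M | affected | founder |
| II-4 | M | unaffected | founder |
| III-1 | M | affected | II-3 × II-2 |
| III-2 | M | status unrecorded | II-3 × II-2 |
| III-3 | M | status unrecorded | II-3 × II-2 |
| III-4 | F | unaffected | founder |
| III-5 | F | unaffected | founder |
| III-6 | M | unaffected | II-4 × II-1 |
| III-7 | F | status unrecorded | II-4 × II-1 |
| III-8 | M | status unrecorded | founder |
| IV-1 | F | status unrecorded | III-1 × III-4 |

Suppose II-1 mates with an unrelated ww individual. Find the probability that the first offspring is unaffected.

1/2

II-1 is unaffected so carries W and received w from I-2 (ww), so II-1 is Ww.
The cross gives 1/2 Ww : 1/2 ww, so P(offspring is unaffected) = 1/2.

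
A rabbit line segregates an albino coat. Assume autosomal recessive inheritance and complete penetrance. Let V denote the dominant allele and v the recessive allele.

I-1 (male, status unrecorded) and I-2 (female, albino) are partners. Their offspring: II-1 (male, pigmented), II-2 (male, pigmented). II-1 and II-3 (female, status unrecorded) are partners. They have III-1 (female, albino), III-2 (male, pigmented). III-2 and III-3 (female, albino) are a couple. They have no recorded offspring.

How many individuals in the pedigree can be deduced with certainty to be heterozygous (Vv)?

2

Obligate heterozygotes: II-1 is pigmented so carries V and received v from I-2 (vv), so II-1 is Vv; II-2 is pigmented so carries V and received v from I-2 (vv), so II-2 is Vv.
Every other individual is either homozygous by phenotype or has at least one consistent homozygous assignment, so the count is 2.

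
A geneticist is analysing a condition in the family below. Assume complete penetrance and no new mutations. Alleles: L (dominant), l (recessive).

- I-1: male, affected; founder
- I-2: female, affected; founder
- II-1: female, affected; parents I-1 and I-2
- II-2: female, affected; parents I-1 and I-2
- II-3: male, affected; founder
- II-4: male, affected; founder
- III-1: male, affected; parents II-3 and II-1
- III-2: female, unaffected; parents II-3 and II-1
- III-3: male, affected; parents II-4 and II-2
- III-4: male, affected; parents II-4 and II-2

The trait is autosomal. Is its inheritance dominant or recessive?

II-3 and II-1 are both affected yet have an unaffected child III-2. Under a recessive model two affected parents are homozygous and every child would be affected, so the trait cannot be recessive.

dominant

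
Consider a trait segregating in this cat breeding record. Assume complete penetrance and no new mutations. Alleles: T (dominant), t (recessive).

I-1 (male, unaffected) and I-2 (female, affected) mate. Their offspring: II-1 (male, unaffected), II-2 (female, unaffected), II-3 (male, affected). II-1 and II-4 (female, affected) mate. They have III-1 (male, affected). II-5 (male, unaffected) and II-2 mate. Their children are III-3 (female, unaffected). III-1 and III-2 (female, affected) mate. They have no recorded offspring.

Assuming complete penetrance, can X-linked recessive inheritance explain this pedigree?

Under X-linked recessive, II-1 (unaffected, male) cannot arise from I-1 (unaffected) × I-2 (affected).

No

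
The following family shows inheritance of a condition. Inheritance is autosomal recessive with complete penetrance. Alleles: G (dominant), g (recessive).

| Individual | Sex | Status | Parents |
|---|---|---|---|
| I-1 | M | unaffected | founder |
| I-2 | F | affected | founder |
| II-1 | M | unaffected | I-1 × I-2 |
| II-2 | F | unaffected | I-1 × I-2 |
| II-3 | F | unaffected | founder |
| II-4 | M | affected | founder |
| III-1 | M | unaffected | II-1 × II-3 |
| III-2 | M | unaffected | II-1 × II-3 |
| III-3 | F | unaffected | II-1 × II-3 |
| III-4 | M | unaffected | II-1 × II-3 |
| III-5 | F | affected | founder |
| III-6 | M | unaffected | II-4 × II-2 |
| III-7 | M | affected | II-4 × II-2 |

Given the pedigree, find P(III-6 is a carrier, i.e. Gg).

III-6 is unaffected so carries G and received g from II-4 (gg), so III-6 is Gg, giving P(Gg) = 1.

1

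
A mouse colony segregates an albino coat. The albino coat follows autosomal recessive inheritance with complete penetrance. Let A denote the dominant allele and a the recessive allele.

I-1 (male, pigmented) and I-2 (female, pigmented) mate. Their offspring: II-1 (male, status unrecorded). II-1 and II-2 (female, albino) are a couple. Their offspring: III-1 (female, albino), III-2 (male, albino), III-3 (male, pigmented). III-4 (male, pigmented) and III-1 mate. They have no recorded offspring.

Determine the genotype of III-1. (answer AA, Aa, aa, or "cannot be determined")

aa

III-1 is albino, so III-1 is aa.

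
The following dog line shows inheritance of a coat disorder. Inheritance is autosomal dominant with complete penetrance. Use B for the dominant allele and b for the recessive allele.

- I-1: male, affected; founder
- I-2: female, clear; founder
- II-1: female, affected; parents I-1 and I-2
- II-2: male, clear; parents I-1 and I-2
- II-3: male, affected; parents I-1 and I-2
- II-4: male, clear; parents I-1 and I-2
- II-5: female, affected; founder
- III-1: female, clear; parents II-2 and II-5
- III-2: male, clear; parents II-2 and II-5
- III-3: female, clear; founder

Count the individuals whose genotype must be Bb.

4

Obligate heterozygotes: I-1 is affected so carries B and passed b to II-2 (bb), so I-1 is Bb; II-1 is affected so carries B and received b from I-2 (bb), so II-1 is Bb; II-3 is affected so carries B and received b from I-2 (bb), so II-3 is Bb; II-5 is affected so carries B and passed b to III-1 (bb), so II-5 is Bb.
Every other individual is either homozygous by phenotype or has at least one consistent homozygous assignment, so the count is 4.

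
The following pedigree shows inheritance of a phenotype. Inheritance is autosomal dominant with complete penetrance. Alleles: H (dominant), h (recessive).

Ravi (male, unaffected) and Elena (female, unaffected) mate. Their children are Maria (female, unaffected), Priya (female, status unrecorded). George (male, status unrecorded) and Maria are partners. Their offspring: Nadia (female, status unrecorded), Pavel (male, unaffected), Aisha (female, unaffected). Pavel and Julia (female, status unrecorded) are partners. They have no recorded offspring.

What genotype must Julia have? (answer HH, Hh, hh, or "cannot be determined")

Julia's phenotype is unrecorded, and no parent or child forces a single allele at both positions; consistent genotype assignments exist with Julia as HH or Hh or hh.

cannot be determined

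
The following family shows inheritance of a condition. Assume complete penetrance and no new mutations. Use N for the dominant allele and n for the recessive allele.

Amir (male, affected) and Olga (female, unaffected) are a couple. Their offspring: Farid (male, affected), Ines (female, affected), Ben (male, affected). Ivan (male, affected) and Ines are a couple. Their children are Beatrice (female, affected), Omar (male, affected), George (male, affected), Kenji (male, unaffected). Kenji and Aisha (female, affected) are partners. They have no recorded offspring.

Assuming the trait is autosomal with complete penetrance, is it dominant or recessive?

Ivan and Ines are both affected yet have an unaffected child Kenji. Under a recessive model two affected parents are homozygous and every child would be affected, so the trait cannot be recessive.

dominant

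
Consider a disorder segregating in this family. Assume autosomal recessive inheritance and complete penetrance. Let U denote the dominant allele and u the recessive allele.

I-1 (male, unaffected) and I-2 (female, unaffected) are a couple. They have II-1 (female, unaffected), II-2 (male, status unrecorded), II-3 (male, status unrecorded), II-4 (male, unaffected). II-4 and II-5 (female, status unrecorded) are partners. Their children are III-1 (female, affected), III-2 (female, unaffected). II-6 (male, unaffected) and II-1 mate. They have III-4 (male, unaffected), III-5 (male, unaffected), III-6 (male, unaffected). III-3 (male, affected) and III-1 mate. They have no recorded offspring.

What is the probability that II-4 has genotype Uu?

II-4 is unaffected so carries U and passed u to III-1 (uu), so II-4 is Uu, giving P(Uu) = 1.

1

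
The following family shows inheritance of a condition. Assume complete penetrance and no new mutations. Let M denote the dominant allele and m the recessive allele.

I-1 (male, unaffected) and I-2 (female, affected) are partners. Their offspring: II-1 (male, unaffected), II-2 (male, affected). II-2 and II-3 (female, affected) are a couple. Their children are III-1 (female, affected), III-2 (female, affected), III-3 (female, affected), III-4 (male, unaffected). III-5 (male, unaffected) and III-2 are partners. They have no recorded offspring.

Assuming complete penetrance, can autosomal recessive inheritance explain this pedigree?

No

Under autosomal recessive, III-4 (unaffected, male) cannot arise from II-2 (affected) × II-3 (affected).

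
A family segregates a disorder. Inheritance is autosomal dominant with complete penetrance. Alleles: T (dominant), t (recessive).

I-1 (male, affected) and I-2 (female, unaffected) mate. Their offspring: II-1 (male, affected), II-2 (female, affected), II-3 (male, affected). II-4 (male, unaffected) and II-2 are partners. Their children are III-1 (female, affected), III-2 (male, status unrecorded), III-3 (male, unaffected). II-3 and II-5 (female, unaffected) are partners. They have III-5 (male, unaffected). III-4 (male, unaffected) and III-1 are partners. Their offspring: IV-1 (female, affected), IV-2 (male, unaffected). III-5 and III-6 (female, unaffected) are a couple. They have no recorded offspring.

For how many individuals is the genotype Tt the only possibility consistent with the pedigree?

5

Obligate heterozygotes: II-1 is affected so carries T and received t from I-2 (tt), so II-1 is Tt; II-2 is affected so carries T and received t from I-2 (tt), so II-2 is Tt; II-3 is affected so carries T and received t from I-2 (tt), so II-3 is Tt; III-1 is affected so carries T and received t from II-4 (tt), so III-1 is Tt; IV-1 is affected so carries T and received t from III-4 (tt), so IV-1 is Tt.
Every other individual is either homozygous by phenotype or has at least one consistent homozygous assignment, so the count is 5.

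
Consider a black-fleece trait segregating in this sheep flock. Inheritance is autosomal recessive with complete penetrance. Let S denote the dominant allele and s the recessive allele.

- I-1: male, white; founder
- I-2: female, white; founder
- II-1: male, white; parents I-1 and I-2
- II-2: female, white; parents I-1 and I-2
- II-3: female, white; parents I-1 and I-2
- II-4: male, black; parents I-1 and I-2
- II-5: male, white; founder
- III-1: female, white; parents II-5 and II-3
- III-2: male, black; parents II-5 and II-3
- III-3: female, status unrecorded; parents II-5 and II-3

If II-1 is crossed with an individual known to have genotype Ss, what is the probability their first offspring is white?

I-1 is white so carries S and passed s to II-4 (ss), so I-1 is Ss.
I-2 is white so carries S and passed s to II-4 (ss), so I-2 is Ss.
II-1 is a white offspring of I-1 (Ss) × I-2 (Ss), whose cross gives 1/4 SS : 1/2 Ss : 1/4 ss; conditioning on being white, II-1 is SS with probability 1/3, Ss with probability 2/3.
Summing over parental genotype combinations, P(offspring is white) = 1/3·1 + 2/3·3/4 = 5/6.

5/6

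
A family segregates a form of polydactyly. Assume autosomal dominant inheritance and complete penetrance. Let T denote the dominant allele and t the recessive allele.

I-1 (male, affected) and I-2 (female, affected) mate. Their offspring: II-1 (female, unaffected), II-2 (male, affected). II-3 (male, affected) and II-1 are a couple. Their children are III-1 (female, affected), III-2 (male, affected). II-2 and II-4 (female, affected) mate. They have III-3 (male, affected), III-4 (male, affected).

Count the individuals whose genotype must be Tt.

Obligate heterozygotes: I-1 is affected so carries T and passed t to II-1 (tt), so I-1 is Tt; I-2 is affected so carries T and passed t to II-1 (tt), so I-2 is Tt; III-1 is affected so carries T and received t from II-1 (tt), so III-1 is Tt; III-2 is affected so carries T and received t from II-1 (tt), so III-2 is Tt.
Every other individual is either homozygous by phenotype or has at least one consistent homozygous assignment, so the count is 4.

4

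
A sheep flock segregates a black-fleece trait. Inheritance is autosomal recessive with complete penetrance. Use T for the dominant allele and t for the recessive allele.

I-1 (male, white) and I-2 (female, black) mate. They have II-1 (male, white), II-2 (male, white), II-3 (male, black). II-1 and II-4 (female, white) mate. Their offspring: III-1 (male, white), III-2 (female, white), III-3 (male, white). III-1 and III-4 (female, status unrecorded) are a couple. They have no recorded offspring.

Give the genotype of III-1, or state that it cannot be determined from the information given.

cannot be determined

III-1's phenotype allows TT or Tt, and no parent or child forces a single allele at both positions; consistent genotype assignments exist with III-1 as TT or Tt.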